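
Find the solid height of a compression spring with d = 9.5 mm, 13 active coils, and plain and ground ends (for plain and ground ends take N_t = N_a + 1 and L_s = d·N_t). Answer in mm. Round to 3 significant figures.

plain and ground ends: N_t = N_a + 1 = 13 + 1 = 14
L_s = d·N_t = 9.5 × 14 = 133 mm

133 mm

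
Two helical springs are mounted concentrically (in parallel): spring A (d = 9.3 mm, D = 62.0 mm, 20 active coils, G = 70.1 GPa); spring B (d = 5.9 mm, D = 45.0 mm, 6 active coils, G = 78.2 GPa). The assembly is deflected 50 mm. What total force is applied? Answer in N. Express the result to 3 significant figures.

1770 N

k_A = Gd⁴/(8D³N_a) = (70.1×10³)(9.3⁴)/(8·62.0³·20) = 13.752 N/mm
k_B = Gd⁴/(8D³N_a) = (78.2×10³)(5.9⁴)/(8·45.0³·6) = 21.664 N/mm
Parallel: k_eq = 13.752 + 21.664 = 35.416 N/mm
F = k_eq·δ = 35.416·50 = 1770.8 N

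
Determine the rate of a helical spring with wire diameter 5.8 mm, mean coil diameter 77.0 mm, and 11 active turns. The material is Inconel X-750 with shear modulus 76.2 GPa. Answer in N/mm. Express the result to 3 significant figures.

2.15 N/mm

k = Gd⁴/(8D³N_a) = (76.2×10³ × 5.8⁴) / (8 × 77.0³ × 11)
  = 8.62317e+07 / 4.01749e+07 = 2.1464 N/mm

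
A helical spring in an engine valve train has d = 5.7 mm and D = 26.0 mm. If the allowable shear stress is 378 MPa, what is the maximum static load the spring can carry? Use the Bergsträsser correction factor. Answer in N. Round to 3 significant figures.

796 N

C = D/d = 26.0/5.7 = 4.5614
K_B = (4C+2)/(4C−3) = 20.246/15.246 = 1.3280
τ_max = K·8FD/(πd³) → F_max = τ_allow·πd³/(8DK)
F_max = 378·π·5.7³/(8·26.0·1.3280) = 2.1992e+05/276.22 = 796.19 N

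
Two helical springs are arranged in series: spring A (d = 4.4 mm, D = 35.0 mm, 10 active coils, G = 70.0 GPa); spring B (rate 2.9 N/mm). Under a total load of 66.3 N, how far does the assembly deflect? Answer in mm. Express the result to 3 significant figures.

k_A = Gd⁴/(8D³N_a) = (70.0×10³)(4.4⁴)/(8·35.0³·10) = 7.6492 N/mm
Series: 1/k_eq = 1/7.6492 + 1/2.9 = 0.47556; k_eq = 2.1028 N/mm
δ = F/k_eq = 66.3/2.1028 = 31.53 mm

31.5 mm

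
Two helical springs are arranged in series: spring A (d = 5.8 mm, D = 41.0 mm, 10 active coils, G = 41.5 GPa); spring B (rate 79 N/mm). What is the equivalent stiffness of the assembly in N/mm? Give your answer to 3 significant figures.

7.69 N/mm

k_A = Gd⁴/(8D³N_a) = (41.5×10³)(5.8⁴)/(8·41.0³·10) = 8.5176 N/mm
Series: 1/k_eq = 1/8.5176 + 1/79 = 0.13006; k_eq = 7.6886 N/mm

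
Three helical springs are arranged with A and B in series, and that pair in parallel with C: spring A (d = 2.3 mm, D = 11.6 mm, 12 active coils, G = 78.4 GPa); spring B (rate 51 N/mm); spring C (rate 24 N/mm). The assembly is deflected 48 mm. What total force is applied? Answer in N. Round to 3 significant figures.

1700 N

k_A = Gd⁴/(8D³N_a) = (78.4×10³)(2.3⁴)/(8·11.6³·12) = 14.641 N/mm
Springs A,B series: k_AB = 1/(1/14.641+1/51) = 11.376 N/mm; parallel with C: k_eq = 11.376+24 = 35.376 N/mm
F = k_eq·δ = 35.376·48 = 1698 N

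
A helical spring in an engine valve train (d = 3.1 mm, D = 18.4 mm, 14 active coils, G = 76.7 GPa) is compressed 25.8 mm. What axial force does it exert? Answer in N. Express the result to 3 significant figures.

262 N

k = Gd⁴/(8D³N_a) = (76.7×10³)(3.1⁴)/(8·18.4³·14) = 10.152 N/mm
F = k·δ = 10.152 × 25.8 = 261.93 N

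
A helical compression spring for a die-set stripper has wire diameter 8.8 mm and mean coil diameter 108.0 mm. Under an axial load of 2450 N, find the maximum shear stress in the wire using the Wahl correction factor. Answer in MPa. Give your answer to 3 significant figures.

1100 MPa

Spring index C = D/d = 108.0/8.8 = 12.2727
K_W = (4C−1)/(4C−4) + 0.615/C = 48.091/45.091 + 0.0501 = 1.1166
τ₀ = 8FD/(πd³) = 8·2450·108.0/(π·8.8³) = 2.1168e+06/2140.9 = 988.74 MPa
τ_max = K·τ₀ = 1.1166 × 988.74 = 1104.1 MPa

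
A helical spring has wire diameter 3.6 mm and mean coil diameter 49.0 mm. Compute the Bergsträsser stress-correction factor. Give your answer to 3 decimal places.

C = D/d = 49.0/3.6 = 13.6111
K_B = (4C+2)/(4C−3) = 56.444/51.444 = 1.0972

1.097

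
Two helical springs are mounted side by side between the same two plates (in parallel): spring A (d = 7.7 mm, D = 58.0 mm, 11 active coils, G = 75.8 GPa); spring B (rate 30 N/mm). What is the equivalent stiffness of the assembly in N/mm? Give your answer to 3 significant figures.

k_A = Gd⁴/(8D³N_a) = (75.8×10³)(7.7⁴)/(8·58.0³·11) = 15.519 N/mm
Parallel: k_eq = 15.519 + 30 = 45.519 N/mm

45.5 N/mm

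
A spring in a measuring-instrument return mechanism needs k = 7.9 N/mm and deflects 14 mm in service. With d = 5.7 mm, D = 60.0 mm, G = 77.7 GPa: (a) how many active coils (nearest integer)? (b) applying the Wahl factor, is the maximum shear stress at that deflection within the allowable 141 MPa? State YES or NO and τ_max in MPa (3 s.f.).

(a) 6 coils; (b) YES, τ_max = 104 MPa

N_a = Gd⁴/(8D³k) = (77.7×10³)(5.7⁴)/(8·60.0³·7.9) = 6.008 → N_a = 6
Actual rate k = Gd⁴/(8D³·6) = 7.9109 N/mm
Working load F = kδ = 7.9109·14 = 110.75 N
C = 60.0/5.7 = 10.5263; K_W = (4C−1)/(4C−4)+0.615/C = 1.1372
τ_max = K_W·8FD/(πd³) = 1.1372·91.374 = 103.91 MPa
τ_max ≤ 141 MPa → acceptable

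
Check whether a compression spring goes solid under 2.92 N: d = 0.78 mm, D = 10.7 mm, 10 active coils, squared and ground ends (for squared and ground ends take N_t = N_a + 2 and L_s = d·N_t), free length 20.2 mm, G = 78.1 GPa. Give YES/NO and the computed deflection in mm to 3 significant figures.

NO, δ = 9.90 mm

k = Gd⁴/(8D³N_a) = (78.1×10³)(0.78⁴)/(8·10.7³·10) = 0.29498 N/mm
N_t = 12; L_s = 0.78·12 = 9.36 mm; δ_solid = L₀ − L_s = 20.2 − 9.36 = 10.84 mm
δ = F/k = 2.92/0.29498 = 9.8991 mm
δ < δ_solid → spring does not go solid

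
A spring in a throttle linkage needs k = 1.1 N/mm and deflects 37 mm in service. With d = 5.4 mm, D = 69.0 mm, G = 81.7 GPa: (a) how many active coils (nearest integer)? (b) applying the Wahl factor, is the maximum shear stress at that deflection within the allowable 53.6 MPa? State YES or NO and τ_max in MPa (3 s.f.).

(a) 24 coils; (b) YES, τ_max = 50.6 MPa

N_a = Gd⁴/(8D³k) = (81.7×10³)(5.4⁴)/(8·69.0³·1.1) = 24.03 → N_a = 24
Actual rate k = Gd⁴/(8D³·24) = 1.1014 N/mm
Working load F = kδ = 1.1014·37 = 40.752 N
C = 69.0/5.4 = 12.7778; K_W = (4C−1)/(4C−4)+0.615/C = 1.1118
τ_max = K_W·8FD/(πd³) = 1.1118·45.473 = 50.558 MPa
τ_max ≤ 53.6 MPa → acceptable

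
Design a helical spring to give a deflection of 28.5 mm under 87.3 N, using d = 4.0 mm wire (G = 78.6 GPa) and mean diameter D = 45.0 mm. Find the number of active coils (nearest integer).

Required rate k = F/δ = 87.3/28.5 = 3.0632 N/mm
N_a = Gd⁴/(8D³k) = (78.6×10³ × 4.0⁴)/(8 × 45.0³ × 3.0632)
    = 2.01216e+07 / 2.23304e+06 = 9.011 → 9 coils

9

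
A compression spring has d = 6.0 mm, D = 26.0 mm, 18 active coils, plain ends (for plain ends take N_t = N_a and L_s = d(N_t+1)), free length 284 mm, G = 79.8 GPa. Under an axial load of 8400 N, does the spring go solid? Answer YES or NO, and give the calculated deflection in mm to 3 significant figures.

k = Gd⁴/(8D³N_a) = (79.8×10³)(6.0⁴)/(8·26.0³·18) = 40.863 N/mm
N_t = 18; L_s = 6.0·19 = 114 mm; δ_solid = L₀ − L_s = 284 − 114 = 170 mm
δ = F/k = 8400/40.863 = 205.57 mm
δ ≥ δ_solid → spring goes solid

YES, δ = 206 mm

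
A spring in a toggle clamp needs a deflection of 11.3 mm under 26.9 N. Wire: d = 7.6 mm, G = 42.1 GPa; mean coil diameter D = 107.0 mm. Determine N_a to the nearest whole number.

6

Required rate k = F/δ = 26.9/11.3 = 2.3805 N/mm
N_a = Gd⁴/(8D³k) = (42.1×10³ × 7.6⁴)/(8 × 107.0³ × 2.3805)
    = 1.40455e+08 / 2.333e+07 = 6.02 → 6 coils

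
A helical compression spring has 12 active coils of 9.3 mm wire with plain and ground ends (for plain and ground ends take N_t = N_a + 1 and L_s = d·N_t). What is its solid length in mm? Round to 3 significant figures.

121 mm

plain and ground ends: N_t = N_a + 1 = 12 + 1 = 13
L_s = d·N_t = 9.3 × 13 = 120.9 mm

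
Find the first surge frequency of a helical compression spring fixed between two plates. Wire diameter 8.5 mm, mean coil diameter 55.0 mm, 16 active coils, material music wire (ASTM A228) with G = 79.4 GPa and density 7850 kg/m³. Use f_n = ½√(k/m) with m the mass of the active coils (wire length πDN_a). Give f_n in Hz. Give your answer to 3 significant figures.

k = Gd⁴/(8D³N_a) = (79.4×10³)(8.5⁴)/(8·55.0³·16) = 19.462 N/mm = 19462 N/m
Wire length L = πDN_a = π·55.0·16 = 2764.6 mm
m = ρ·(πd²/4)·L = 7850 × 56.745×10⁻⁶ m² × 2.7646 m = 1.2315 kg
f_n = ½√(k/m) = 0.5·√(19462/1.2315) = 0.5·√(15804) = 62.857 Hz

62.9 Hz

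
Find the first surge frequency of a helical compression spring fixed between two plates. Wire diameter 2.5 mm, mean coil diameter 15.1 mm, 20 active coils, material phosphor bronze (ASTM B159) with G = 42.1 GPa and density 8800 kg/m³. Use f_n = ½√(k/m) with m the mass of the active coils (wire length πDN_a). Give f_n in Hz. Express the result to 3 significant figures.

135 Hz

k = Gd⁴/(8D³N_a) = (42.1×10³)(2.5⁴)/(8·15.1³·20) = 2.9853 N/mm = 2985.3 N/m
Wire length L = πDN_a = π·15.1·20 = 948.76 mm
m = ρ·(πd²/4)·L = 8800 × 4.9087×10⁻⁶ m² × 0.94876 m = 0.040984 kg
f_n = ½√(k/m) = 0.5·√(2985.3/0.040984) = 0.5·√(72842) = 134.95 Hz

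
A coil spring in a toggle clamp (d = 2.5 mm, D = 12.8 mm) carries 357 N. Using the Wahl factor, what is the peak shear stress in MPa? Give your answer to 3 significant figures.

Spring index C = D/d = 12.8/2.5 = 5.1200
K_W = (4C−1)/(4C−4) + 0.615/C = 19.480/16.480 + 0.1201 = 1.3022
τ₀ = 8FD/(πd³) = 8·357·12.8/(π·2.5³) = 36556.8/49.087 = 744.73 MPa
τ_max = K·τ₀ = 1.3022 × 744.73 = 969.75 MPa

970 MPa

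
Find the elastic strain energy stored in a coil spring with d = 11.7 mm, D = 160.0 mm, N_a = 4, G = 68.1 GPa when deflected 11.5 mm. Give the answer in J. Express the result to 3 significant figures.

0.644 J

k = Gd⁴/(8D³N_a) = (68.1×10³)(11.7⁴)/(8·160.0³·4) = 9.736 N/mm
U = ½kδ² = 0.5 × 9.736 × 11.5² = 643.79 N·mm = 0.64379 J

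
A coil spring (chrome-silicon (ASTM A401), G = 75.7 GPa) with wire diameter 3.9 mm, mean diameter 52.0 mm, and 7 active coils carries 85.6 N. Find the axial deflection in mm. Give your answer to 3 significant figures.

k = Gd⁴/(8D³N_a) = (75.7×10³)(3.9⁴)/(8·52.0³·7) = 2.2241 N/mm
δ = F/k = 85.6 / 2.2241 = 38.487 mm

38.5 mm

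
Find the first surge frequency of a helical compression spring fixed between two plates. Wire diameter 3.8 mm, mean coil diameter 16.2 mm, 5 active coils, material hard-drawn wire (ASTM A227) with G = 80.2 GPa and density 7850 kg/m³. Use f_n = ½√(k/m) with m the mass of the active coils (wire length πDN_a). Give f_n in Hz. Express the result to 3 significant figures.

k = Gd⁴/(8D³N_a) = (80.2×10³)(3.8⁴)/(8·16.2³·5) = 98.334 N/mm = 98334 N/m
Wire length L = πDN_a = π·16.2·5 = 254.47 mm
m = ρ·(πd²/4)·L = 7850 × 11.341×10⁻⁶ m² × 0.25447 m = 0.022655 kg
f_n = ½√(k/m) = 0.5·√(98334/0.022655) = 0.5·√(4.3405e+06) = 1041.7 Hz

1040 Hz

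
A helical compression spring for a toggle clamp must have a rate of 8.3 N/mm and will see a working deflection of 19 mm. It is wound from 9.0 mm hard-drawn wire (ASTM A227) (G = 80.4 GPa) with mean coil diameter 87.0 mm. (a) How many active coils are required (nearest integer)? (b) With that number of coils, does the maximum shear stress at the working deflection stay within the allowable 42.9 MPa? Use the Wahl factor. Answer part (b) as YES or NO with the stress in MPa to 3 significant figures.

N_a = Gd⁴/(8D³k) = (80.4×10³)(9.0⁴)/(8·87.0³·8.3) = 12.06 → N_a = 12
Actual rate k = Gd⁴/(8D³·12) = 8.3444 N/mm
Working load F = kδ = 8.3444·19 = 158.54 N
C = 87.0/9.0 = 9.6667; K_W = (4C−1)/(4C−4)+0.615/C = 1.1502
τ_max = K_W·8FD/(πd³) = 1.1502·48.182 = 55.417 MPa
τ_max > 42.9 MPa → exceeds allowable

(a) 12 coils; (b) NO, τ_max = 55.4 MPa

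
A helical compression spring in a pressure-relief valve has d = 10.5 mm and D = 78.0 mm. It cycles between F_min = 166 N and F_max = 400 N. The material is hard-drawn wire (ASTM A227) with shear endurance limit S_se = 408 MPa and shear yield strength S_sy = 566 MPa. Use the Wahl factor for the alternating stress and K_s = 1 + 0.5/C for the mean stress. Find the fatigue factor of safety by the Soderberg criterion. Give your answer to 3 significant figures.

C = D/d = 78.0/10.5 = 7.4286; K_W = (4C−1)/(4C−4)+0.615/C = 1.1995; K_s = 1+0.5/C = 1.0673
F_a = (F_max−F_min)/2 = 117 N; F_m = (F_max+F_min)/2 = 283 N
τ_a = K_W·8F_aD/(πd³) = 1.1995 × 20.075 = 24.079 MPa
τ_m = K_s·8F_mD/(πd³) = 1.0673 × 48.557 = 51.825 MPa
Soderberg: 1/n_f = τ_a/S_se + τ_m/S_sy = 24.079/408 + 51.825/566 = 0.05902 + 0.09156 = 0.15058
n_f = 1/0.15058 = 6.641

6.64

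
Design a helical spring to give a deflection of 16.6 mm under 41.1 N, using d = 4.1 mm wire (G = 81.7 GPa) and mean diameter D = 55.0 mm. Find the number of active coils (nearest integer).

7

Required rate k = F/δ = 41.1/16.6 = 2.4759 N/mm
N_a = Gd⁴/(8D³k) = (81.7×10³ × 4.1⁴)/(8 × 55.0³ × 2.4759)
    = 2.30865e+07 / 3.29543e+06 = 7.006 → 7 coils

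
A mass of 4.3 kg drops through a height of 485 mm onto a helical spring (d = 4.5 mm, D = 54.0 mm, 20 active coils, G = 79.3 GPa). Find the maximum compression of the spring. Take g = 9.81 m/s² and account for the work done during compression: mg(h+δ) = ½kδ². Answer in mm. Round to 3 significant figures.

k = Gd⁴/(8D³N_a) = (79.3×10³)(4.5⁴)/(8·54.0³·20) = 1.2907 N/mm
W = mg = 4.3 × 9.81 = 42.183 N
½kδ² − Wδ − Wh = 0 → δ = (W + √(W² + 2kWh))/k
δ = (42.183 + √(1779.4 + 52811.8))/1.2907 = (42.183 + 233.65)/1.2907 = 213.71 mm

214 mm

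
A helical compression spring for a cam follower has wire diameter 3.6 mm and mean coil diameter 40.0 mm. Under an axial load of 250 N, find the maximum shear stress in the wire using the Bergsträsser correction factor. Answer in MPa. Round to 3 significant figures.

Spring index C = D/d = 40.0/3.6 = 11.1111
K_B = (4C+2)/(4C−3) = 46.444/41.444 = 1.1206
τ₀ = 8FD/(πd³) = 8·250·40.0/(π·3.6³) = 80000/146.57 = 545.8 MPa
τ_max = K·τ₀ = 1.1206 × 545.8 = 611.65 MPa

612 MPa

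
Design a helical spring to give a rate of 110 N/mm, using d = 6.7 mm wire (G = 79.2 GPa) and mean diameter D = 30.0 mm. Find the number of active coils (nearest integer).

7

N_a = Gd⁴/(8D³k) = (79.2×10³ × 6.7⁴)/(8 × 30.0³ × 110)
    = 1.59597e+08 / 2.376e+07 = 6.717 → 7 coils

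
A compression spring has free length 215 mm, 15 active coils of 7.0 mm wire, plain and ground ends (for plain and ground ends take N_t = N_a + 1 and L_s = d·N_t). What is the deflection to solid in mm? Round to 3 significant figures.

103 mm

N_t = 16; L_s = 7.0·16 = 112 mm
δ_solid = L₀ − L_s = 215 − 112 = 103 mm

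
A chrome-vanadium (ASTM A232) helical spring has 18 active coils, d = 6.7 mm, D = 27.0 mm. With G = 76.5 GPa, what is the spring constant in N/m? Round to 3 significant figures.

54400 N/m

k = Gd⁴/(8D³N_a) = (76.5×10³ × 6.7⁴) / (8 × 27.0³ × 18)
  = 1.54156e+08 / 2.83435e+06 = 54.388 N/mm = 54388 N/m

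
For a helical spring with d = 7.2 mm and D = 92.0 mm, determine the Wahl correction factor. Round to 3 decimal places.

1.112

C = D/d = 92.0/7.2 = 12.7778
K_W = (4C−1)/(4C−4) + 0.615/C = 50.111/47.111 + 0.0481 = 1.1118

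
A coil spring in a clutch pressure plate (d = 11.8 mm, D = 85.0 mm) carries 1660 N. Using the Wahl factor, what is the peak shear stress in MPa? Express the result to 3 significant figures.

Spring index C = D/d = 85.0/11.8 = 7.2034
K_W = (4C−1)/(4C−4) + 0.615/C = 27.814/24.814 + 0.0854 = 1.2063
τ₀ = 8FD/(πd³) = 8·1660·85.0/(π·11.8³) = 1.1288e+06/5161.7 = 218.69 MPa
τ_max = K·τ₀ = 1.2063 × 218.69 = 263.8 MPa

264 MPa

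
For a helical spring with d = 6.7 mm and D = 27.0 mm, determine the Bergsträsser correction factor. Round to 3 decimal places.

1.381

C = D/d = 27.0/6.7 = 4.0299
K_B = (4C+2)/(4C−3) = 18.119/13.119 = 1.3811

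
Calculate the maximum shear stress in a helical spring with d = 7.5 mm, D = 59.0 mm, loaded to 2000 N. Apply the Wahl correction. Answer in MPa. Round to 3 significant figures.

846 MPa

Spring index C = D/d = 59.0/7.5 = 7.8667
K_W = (4C−1)/(4C−4) + 0.615/C = 30.467/27.467 + 0.0782 = 1.1874
τ₀ = 8FD/(πd³) = 8·2000·59.0/(π·7.5³) = 944000/1325.4 = 712.26 MPa
τ_max = K·τ₀ = 1.1874 × 712.26 = 845.74 MPa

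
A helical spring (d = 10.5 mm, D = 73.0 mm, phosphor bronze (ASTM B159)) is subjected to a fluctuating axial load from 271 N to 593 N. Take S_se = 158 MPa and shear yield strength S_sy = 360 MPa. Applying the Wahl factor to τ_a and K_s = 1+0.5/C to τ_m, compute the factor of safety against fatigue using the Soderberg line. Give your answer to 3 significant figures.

C = D/d = 73.0/10.5 = 6.9524; K_W = (4C−1)/(4C−4)+0.615/C = 1.2145; K_s = 1+0.5/C = 1.0719
F_a = (F_max−F_min)/2 = 161 N; F_m = (F_max+F_min)/2 = 432 N
τ_a = K_W·8F_aD/(πd³) = 1.2145 × 25.854 = 31.398 MPa
τ_m = K_s·8F_mD/(πd³) = 1.0719 × 69.371 = 74.36 MPa
Soderberg: 1/n_f = τ_a/S_se + τ_m/S_sy = 31.398/158 + 74.36/360 = 0.19872 + 0.20656 = 0.40528
n_f = 1/0.40528 = 2.467

2.47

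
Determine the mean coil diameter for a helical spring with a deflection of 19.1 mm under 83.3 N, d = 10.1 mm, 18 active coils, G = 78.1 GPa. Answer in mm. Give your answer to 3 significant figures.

Required rate k = F/δ = 83.3/19.1 = 4.3613 N/mm
D = (Gd⁴/(8N_a·k))^(1/3) = (78.1×10³·10.1⁴/(8·18·4.3613))^(1/3)
  = (1.29408e+06)^(1/3) = 108.9735 mm

109 mm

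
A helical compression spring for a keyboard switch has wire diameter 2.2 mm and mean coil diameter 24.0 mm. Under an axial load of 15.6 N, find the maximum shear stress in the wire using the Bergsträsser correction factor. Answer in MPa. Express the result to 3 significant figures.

Spring index C = D/d = 24.0/2.2 = 10.9091
K_B = (4C+2)/(4C−3) = 45.636/40.636 = 1.1230
τ₀ = 8FD/(πd³) = 8·15.6·24.0/(π·2.2³) = 2995.2/33.452 = 89.538 MPa
τ_max = K·τ₀ = 1.1230 × 89.538 = 100.56 MPa

101 MPa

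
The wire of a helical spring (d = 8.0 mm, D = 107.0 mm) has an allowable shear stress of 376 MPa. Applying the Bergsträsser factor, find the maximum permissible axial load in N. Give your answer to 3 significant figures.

643 N

C = D/d = 107.0/8.0 = 13.3750
K_B = (4C+2)/(4C−3) = 55.500/50.500 = 1.0990
τ_max = K·8FD/(πd³) → F_max = τ_allow·πd³/(8DK)
F_max = 376·π·8.0³/(8·107.0·1.0990) = 6.0479e+05/940.75 = 642.88 N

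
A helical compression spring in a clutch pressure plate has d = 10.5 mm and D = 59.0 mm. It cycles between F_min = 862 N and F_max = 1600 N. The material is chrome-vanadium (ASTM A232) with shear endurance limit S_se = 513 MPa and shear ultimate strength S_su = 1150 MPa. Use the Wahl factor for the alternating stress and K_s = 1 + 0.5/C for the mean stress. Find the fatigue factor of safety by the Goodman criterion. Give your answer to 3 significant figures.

C = D/d = 59.0/10.5 = 5.6190; K_W = (4C−1)/(4C−4)+0.615/C = 1.2718; K_s = 1+0.5/C = 1.0890
F_a = (F_max−F_min)/2 = 369 N; F_m = (F_max+F_min)/2 = 1231 N
τ_a = K_W·8F_aD/(πd³) = 1.2718 × 47.891 = 60.908 MPa
τ_m = K_s·8F_mD/(πd³) = 1.0890 × 159.77 = 173.98 MPa
Goodman: 1/n_f = τ_a/S_se + τ_m/S_su = 60.908/513 + 173.98/1150 = 0.11873 + 0.15129 = 0.27002
n_f = 1/0.27002 = 3.703

3.70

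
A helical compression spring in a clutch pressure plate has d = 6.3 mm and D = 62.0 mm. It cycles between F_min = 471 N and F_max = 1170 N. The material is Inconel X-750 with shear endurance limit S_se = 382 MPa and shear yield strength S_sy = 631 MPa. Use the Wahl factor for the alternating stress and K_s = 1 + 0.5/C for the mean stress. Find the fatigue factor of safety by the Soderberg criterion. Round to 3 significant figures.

0.656

C = D/d = 62.0/6.3 = 9.8413; K_W = (4C−1)/(4C−4)+0.615/C = 1.1473; K_s = 1+0.5/C = 1.0508
F_a = (F_max−F_min)/2 = 349.5 N; F_m = (F_max+F_min)/2 = 820.5 N
τ_a = K_W·8F_aD/(πd³) = 1.1473 × 220.68 = 253.19 MPa
τ_m = K_s·8F_mD/(πd³) = 1.0508 × 518.07 = 544.39 MPa
Soderberg: 1/n_f = τ_a/S_se + τ_m/S_sy = 253.19/382 + 544.39/631 = 0.66279 + 0.86274 = 1.5255
n_f = 1/1.5255 = 0.6555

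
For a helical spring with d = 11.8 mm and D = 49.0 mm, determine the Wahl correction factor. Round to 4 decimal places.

C = D/d = 49.0/11.8 = 4.1525
K_W = (4C−1)/(4C−4) + 0.615/C = 15.610/12.610 + 0.1481 = 1.3860

1.3860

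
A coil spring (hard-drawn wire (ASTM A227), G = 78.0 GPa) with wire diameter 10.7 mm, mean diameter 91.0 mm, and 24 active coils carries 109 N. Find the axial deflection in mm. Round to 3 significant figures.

15.4 mm

k = Gd⁴/(8D³N_a) = (78.0×10³)(10.7⁴)/(8·91.0³·24) = 7.0665 N/mm
δ = F/k = 109 / 7.0665 = 15.425 mm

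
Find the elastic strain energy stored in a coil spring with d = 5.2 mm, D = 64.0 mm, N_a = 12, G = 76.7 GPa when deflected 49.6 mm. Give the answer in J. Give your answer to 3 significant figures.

2.74 J

k = Gd⁴/(8D³N_a) = (76.7×10³)(5.2⁴)/(8·64.0³·12) = 2.2284 N/mm
U = ½kδ² = 0.5 × 2.2284 × 49.6² = 2741.1 N·mm = 2.7411 J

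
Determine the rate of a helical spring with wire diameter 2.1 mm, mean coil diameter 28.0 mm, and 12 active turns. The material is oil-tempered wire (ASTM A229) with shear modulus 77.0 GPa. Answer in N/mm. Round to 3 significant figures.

k = Gd⁴/(8D³N_a) = (77.0×10³ × 2.1⁴) / (8 × 28.0³ × 12)
  = 1.4975e+06 / 2.10739e+06 = 0.7106 N/mm

0.711 N/mm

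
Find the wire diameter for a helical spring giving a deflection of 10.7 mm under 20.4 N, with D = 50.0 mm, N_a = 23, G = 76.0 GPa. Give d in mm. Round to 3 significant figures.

4.90 mm

Required rate k = F/δ = 20.4/10.7 = 1.9065 N/mm
d = (8D³N_a·k / G)^(1/4) = (8·50.0³·23·1.9065 / (76.0×10³))^0.25
  = (576.98)^0.25 = 4.9011 mm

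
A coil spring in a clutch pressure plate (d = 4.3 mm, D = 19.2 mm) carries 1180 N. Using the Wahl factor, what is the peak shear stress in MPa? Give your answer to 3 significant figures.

983 MPa

Spring index C = D/d = 19.2/4.3 = 4.4651
K_W = (4C−1)/(4C−4) + 0.615/C = 16.860/13.860 + 0.1377 = 1.3542
τ₀ = 8FD/(πd³) = 8·1180·19.2/(π·4.3³) = 181248/249.78 = 725.63 MPa
τ_max = K·τ₀ = 1.3542 × 725.63 = 982.64 MPa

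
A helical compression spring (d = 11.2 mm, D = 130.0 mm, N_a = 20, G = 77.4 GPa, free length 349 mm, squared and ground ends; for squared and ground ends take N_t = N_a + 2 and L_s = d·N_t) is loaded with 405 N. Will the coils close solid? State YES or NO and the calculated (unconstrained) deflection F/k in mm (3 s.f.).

YES, δ = 117 mm

k = Gd⁴/(8D³N_a) = (77.4×10³)(11.2⁴)/(8·130.0³·20) = 3.4647 N/mm
N_t = 22; L_s = 11.2·22 = 246.4 mm; δ_solid = L₀ − L_s = 349 − 246.4 = 102.6 mm
δ = F/k = 405/3.4647 = 116.89 mm
δ ≥ δ_solid → spring goes solid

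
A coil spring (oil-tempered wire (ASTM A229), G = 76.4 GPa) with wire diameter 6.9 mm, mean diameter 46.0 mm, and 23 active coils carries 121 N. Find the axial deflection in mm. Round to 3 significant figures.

12.5 mm

k = Gd⁴/(8D³N_a) = (76.4×10³)(6.9⁴)/(8·46.0³·23) = 9.6694 N/mm
δ = F/k = 121 / 9.6694 = 12.514 mm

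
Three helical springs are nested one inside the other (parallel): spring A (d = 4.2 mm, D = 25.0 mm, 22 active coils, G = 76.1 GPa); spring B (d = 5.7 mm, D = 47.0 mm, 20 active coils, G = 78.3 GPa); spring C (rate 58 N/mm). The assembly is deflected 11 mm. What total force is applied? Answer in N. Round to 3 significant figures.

k_A = Gd⁴/(8D³N_a) = (76.1×10³)(4.2⁴)/(8·25.0³·22) = 8.6109 N/mm
k_B = Gd⁴/(8D³N_a) = (78.3×10³)(5.7⁴)/(8·47.0³·20) = 4.9756 N/mm
Parallel: k_eq = 8.6109 + 4.9756 + 58 = 71.587 N/mm
F = k_eq·δ = 71.587·11 = 787.45 N

787 N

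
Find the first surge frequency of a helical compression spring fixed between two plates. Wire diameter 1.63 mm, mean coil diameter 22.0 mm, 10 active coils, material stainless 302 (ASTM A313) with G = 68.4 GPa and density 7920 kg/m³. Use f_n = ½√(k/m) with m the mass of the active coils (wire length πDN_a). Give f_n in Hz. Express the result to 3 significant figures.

111 Hz

k = Gd⁴/(8D³N_a) = (68.4×10³)(1.63⁴)/(8·22.0³·10) = 0.56682 N/mm = 566.82 N/m
Wire length L = πDN_a = π·22.0·10 = 691.15 mm
m = ρ·(πd²/4)·L = 7920 × 2.0867×10⁻⁶ m² × 0.69115 m = 0.011423 kg
f_n = ½√(k/m) = 0.5·√(566.82/0.011423) = 0.5·√(49623) = 111.38 Hz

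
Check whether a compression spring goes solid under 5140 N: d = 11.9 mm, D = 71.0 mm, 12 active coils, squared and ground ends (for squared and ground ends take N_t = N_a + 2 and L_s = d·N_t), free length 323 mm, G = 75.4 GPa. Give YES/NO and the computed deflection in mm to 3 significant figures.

NO, δ = 117 mm

k = Gd⁴/(8D³N_a) = (75.4×10³)(11.9⁴)/(8·71.0³·12) = 44.006 N/mm
N_t = 14; L_s = 11.9·14 = 166.6 mm; δ_solid = L₀ − L_s = 323 − 166.6 = 156.4 mm
δ = F/k = 5140/44.006 = 116.8 mm
δ < δ_solid → spring does not go solid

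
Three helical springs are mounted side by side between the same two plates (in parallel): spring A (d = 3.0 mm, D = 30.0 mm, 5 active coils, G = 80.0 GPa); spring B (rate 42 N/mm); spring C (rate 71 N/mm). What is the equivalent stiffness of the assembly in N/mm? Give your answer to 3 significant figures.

k_A = Gd⁴/(8D³N_a) = (80.0×10³)(3.0⁴)/(8·30.0³·5) = 6 N/mm
Parallel: k_eq = 6 + 42 + 71 = 119 N/mm

119 N/mm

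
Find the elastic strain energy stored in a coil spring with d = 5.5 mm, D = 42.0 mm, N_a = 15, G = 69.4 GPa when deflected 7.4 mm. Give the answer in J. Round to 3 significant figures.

0.196 J

k = Gd⁴/(8D³N_a) = (69.4×10³)(5.5⁴)/(8·42.0³·15) = 7.143 N/mm
U = ½kδ² = 0.5 × 7.143 × 7.4² = 195.58 N·mm = 0.19558 J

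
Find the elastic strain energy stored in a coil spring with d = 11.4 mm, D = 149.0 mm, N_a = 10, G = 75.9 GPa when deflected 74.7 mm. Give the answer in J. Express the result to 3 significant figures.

k = Gd⁴/(8D³N_a) = (75.9×10³)(11.4⁴)/(8·149.0³·10) = 4.8441 N/mm
U = ½kδ² = 0.5 × 4.8441 × 74.7² = 13515 N·mm = 13.515 J

13.5 J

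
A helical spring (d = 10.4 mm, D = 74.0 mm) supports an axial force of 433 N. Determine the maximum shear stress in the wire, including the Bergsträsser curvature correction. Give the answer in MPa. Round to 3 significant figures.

Spring index C = D/d = 74.0/10.4 = 7.1154
K_B = (4C+2)/(4C−3) = 30.462/25.462 = 1.1964
τ₀ = 8FD/(πd³) = 8·433·74.0/(π·10.4³) = 256336/3533.9 = 72.537 MPa
τ_max = K·τ₀ = 1.1964 × 72.537 = 86.781 MPa

86.8 MPa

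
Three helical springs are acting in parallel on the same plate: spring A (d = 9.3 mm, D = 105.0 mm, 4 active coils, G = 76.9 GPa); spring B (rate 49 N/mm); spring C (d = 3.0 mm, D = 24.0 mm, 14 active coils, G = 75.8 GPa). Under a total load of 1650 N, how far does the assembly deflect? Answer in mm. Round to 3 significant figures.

k_A = Gd⁴/(8D³N_a) = (76.9×10³)(9.3⁴)/(8·105.0³·4) = 15.529 N/mm
k_C = Gd⁴/(8D³N_a) = (75.8×10³)(3.0⁴)/(8·24.0³·14) = 3.9655 N/mm
Parallel: k_eq = 15.529 + 49 + 3.9655 = 68.494 N/mm
δ = F/k_eq = 1650/68.494 = 24.09 mm

24.1 mm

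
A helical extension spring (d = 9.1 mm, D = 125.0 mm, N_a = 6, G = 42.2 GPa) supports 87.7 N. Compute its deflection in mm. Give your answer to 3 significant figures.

28.4 mm

k = Gd⁴/(8D³N_a) = (42.2×10³)(9.1⁴)/(8·125.0³·6) = 3.0868 N/mm
δ = F/k = 87.7 / 3.0868 = 28.411 mm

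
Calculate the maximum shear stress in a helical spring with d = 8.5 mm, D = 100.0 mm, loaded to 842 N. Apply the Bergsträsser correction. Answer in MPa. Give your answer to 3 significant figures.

Spring index C = D/d = 100.0/8.5 = 11.7647
K_B = (4C+2)/(4C−3) = 49.059/44.059 = 1.1135
τ₀ = 8FD/(πd³) = 8·842·100.0/(π·8.5³) = 673600/1929.3 = 349.14 MPa
τ_max = K·τ₀ = 1.1135 × 349.14 = 388.76 MPa

389 MPa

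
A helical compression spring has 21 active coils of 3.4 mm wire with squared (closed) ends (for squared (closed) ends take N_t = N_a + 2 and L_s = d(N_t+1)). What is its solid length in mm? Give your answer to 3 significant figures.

81.6 mm

squared (closed) ends: N_t = N_a + 2 = 21 + 2 = 23
L_s = d·(N_t+1) = 3.4 × 24 = 81.6 mm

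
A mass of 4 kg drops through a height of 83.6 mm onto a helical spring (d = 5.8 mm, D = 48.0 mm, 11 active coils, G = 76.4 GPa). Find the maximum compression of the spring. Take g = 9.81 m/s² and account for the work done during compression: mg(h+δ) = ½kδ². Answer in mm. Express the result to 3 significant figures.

31.9 mm

k = Gd⁴/(8D³N_a) = (76.4×10³)(5.8⁴)/(8·48.0³·11) = 8.8838 N/mm
W = mg = 4 × 9.81 = 39.24 N
½kδ² − Wδ − Wh = 0 → δ = (W + √(W² + 2kWh))/k
δ = (39.24 + √(1539.8 + 58286))/8.8838 = (39.24 + 244.59)/8.8838 = 31.949 mm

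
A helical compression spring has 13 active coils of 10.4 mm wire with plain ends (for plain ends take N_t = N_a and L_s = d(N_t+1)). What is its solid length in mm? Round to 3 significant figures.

plain ends: N_t = N_a = 13
L_s = d·(N_t+1) = 10.4 × 14 = 145.6 mm

146 mm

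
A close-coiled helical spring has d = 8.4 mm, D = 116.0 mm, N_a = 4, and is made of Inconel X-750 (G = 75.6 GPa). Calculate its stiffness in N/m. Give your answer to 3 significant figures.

k = Gd⁴/(8D³N_a) = (75.6×10³ × 8.4⁴) / (8 × 116.0³ × 4)
  = 3.76391e+08 / 4.99487e+07 = 7.5356 N/mm = 7535.6 N/m

7540 N/m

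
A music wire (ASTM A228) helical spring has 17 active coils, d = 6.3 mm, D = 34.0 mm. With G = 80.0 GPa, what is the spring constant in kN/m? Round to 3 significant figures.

23.6 kN/m

k = Gd⁴/(8D³N_a) = (80.0×10³ × 6.3⁴) / (8 × 34.0³ × 17)
  = 1.26024e+08 / 5.34534e+06 = 23.576 N/mm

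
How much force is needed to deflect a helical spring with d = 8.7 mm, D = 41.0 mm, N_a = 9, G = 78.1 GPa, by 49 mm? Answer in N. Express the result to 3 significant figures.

4420 N

k = Gd⁴/(8D³N_a) = (78.1×10³)(8.7⁴)/(8·41.0³·9) = 90.166 N/mm
F = k·δ = 90.166 × 49 = 4418.1 N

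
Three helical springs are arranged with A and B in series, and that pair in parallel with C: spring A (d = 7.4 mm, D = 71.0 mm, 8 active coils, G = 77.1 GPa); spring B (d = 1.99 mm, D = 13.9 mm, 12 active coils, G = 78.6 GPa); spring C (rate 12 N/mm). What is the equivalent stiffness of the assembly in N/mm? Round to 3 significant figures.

k_A = Gd⁴/(8D³N_a) = (77.1×10³)(7.4⁴)/(8·71.0³·8) = 10.093 N/mm
k_B = Gd⁴/(8D³N_a) = (78.6×10³)(1.99⁴)/(8·13.9³·12) = 4.781 N/mm
Springs A,B series: k_AB = 1/(1/10.093+1/4.781) = 3.2442 N/mm; parallel with C: k_eq = 3.2442+12 = 15.244 N/mm

15.2 N/mm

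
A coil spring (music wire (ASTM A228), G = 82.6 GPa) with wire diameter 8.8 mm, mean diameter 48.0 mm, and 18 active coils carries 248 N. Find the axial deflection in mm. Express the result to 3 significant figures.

7.97 mm

k = Gd⁴/(8D³N_a) = (82.6×10³)(8.8⁴)/(8·48.0³·18) = 31.105 N/mm
δ = F/k = 248 / 31.105 = 7.9731 mm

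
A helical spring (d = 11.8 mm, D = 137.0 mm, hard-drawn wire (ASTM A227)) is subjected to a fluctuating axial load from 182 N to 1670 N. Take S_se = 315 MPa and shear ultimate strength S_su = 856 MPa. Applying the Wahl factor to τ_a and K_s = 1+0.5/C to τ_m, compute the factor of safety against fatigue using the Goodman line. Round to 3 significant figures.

1.25

C = D/d = 137.0/11.8 = 11.6102; K_W = (4C−1)/(4C−4)+0.615/C = 1.1237; K_s = 1+0.5/C = 1.0431
F_a = (F_max−F_min)/2 = 744 N; F_m = (F_max+F_min)/2 = 926 N
τ_a = K_W·8F_aD/(πd³) = 1.1237 × 157.97 = 177.51 MPa
τ_m = K_s·8F_mD/(πd³) = 1.0431 × 196.62 = 205.09 MPa
Goodman: 1/n_f = τ_a/S_se + τ_m/S_su = 177.51/315 + 205.09/856 = 0.56352 + 0.23959 = 0.80311
n_f = 1/0.80311 = 1.245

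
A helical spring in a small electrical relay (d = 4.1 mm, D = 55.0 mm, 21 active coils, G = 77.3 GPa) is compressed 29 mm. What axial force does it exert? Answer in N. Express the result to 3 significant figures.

k = Gd⁴/(8D³N_a) = (77.3×10³)(4.1⁴)/(8·55.0³·21) = 0.78148 N/mm
F = k·δ = 0.78148 × 29 = 22.663 N

22.7 N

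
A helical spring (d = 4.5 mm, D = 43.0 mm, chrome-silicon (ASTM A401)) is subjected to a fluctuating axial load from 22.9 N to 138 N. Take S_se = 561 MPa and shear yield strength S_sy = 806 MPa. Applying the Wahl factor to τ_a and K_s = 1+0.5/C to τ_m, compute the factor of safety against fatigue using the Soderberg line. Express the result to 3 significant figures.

3.73

C = D/d = 43.0/4.5 = 9.5556; K_W = (4C−1)/(4C−4)+0.615/C = 1.1520; K_s = 1+0.5/C = 1.0523
F_a = (F_max−F_min)/2 = 57.55 N; F_m = (F_max+F_min)/2 = 80.45 N
τ_a = K_W·8F_aD/(πd³) = 1.1520 × 69.154 = 79.667 MPa
τ_m = K_s·8F_mD/(πd³) = 1.0523 × 96.671 = 101.73 MPa
Soderberg: 1/n_f = τ_a/S_se + τ_m/S_sy = 79.667/561 + 101.73/806 = 0.14201 + 0.12622 = 0.26822
n_f = 1/0.26822 = 3.728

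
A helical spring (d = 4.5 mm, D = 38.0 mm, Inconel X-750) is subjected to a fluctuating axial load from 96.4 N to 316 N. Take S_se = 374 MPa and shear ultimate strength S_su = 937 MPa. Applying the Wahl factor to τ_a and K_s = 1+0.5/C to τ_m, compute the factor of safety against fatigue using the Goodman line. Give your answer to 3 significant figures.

1.63

C = D/d = 38.0/4.5 = 8.4444; K_W = (4C−1)/(4C−4)+0.615/C = 1.1736; K_s = 1+0.5/C = 1.0592
F_a = (F_max−F_min)/2 = 109.8 N; F_m = (F_max+F_min)/2 = 206.2 N
τ_a = K_W·8F_aD/(πd³) = 1.1736 × 116.6 = 136.84 MPa
τ_m = K_s·8F_mD/(πd³) = 1.0592 × 218.97 = 231.93 MPa
Goodman: 1/n_f = τ_a/S_se + τ_m/S_su = 136.84/374 + 231.93/937 = 0.36587 + 0.24752 = 0.61339
n_f = 1/0.61339 = 1.63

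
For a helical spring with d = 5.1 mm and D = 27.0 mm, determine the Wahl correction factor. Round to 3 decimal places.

C = D/d = 27.0/5.1 = 5.2941
K_W = (4C−1)/(4C−4) + 0.615/C = 20.176/17.176 + 0.1162 = 1.2908

1.291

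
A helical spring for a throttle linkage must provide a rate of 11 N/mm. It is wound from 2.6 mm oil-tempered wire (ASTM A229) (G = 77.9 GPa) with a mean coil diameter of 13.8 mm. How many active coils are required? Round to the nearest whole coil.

15

N_a = Gd⁴/(8D³k) = (77.9×10³ × 2.6⁴)/(8 × 13.8³ × 11)
    = 3.55984e+06 / 231270 = 15.39 → 15 coils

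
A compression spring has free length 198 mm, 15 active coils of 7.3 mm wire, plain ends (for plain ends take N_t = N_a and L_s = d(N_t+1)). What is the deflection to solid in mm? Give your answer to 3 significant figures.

N_t = 15; L_s = 7.3·16 = 116.8 mm
δ_solid = L₀ − L_s = 198 − 116.8 = 81.2 mm

81.2 mm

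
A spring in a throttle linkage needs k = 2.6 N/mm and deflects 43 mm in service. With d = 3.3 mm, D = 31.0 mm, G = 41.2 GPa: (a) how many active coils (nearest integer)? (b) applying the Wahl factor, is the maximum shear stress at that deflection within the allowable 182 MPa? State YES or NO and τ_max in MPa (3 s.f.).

(a) 8 coils; (b) NO, τ_max = 280 MPa

N_a = Gd⁴/(8D³k) = (41.2×10³)(3.3⁴)/(8·31.0³·2.6) = 7.885 → N_a = 8
Actual rate k = Gd⁴/(8D³·8) = 2.5626 N/mm
Working load F = kδ = 2.5626·43 = 110.19 N
C = 31.0/3.3 = 9.3939; K_W = (4C−1)/(4C−4)+0.615/C = 1.1548
τ_max = K_W·8FD/(πd³) = 1.1548·242.06 = 279.53 MPa
τ_max > 182 MPa → exceeds allowable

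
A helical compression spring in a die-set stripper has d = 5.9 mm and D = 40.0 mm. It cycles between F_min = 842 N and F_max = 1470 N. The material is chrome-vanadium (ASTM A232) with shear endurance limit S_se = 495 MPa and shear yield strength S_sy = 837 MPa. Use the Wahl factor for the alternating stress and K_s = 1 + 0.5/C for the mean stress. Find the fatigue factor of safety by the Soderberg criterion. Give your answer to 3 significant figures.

0.893

C = D/d = 40.0/5.9 = 6.7797; K_W = (4C−1)/(4C−4)+0.615/C = 1.2205; K_s = 1+0.5/C = 1.0737
F_a = (F_max−F_min)/2 = 314 N; F_m = (F_max+F_min)/2 = 1156 N
τ_a = K_W·8F_aD/(πd³) = 1.2205 × 155.73 = 190.07 MPa
τ_m = K_s·8F_mD/(πd³) = 1.0737 × 573.33 = 615.61 MPa
Soderberg: 1/n_f = τ_a/S_se + τ_m/S_sy = 190.07/495 + 615.61/837 = 0.38397 + 0.73549 = 1.1195
n_f = 1/1.1195 = 0.8933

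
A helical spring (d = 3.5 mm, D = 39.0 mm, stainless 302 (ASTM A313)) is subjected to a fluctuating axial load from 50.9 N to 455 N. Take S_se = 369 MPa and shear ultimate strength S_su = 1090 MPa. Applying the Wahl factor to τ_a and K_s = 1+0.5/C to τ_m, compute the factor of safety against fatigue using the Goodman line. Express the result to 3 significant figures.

C = D/d = 39.0/3.5 = 11.1429; K_W = (4C−1)/(4C−4)+0.615/C = 1.1291; K_s = 1+0.5/C = 1.0449
F_a = (F_max−F_min)/2 = 202.05 N; F_m = (F_max+F_min)/2 = 252.95 N
τ_a = K_W·8F_aD/(πd³) = 1.1291 × 468.01 = 528.45 MPa
τ_m = K_s·8F_mD/(πd³) = 1.0449 × 585.92 = 612.21 MPa
Goodman: 1/n_f = τ_a/S_se + τ_m/S_su = 528.45/369 + 612.21/1090 = 1.43212 + 0.56166 = 1.9938
n_f = 1/1.9938 = 0.5016

0.502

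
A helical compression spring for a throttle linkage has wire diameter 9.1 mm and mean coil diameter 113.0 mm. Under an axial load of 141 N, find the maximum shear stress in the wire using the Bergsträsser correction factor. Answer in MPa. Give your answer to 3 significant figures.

Spring index C = D/d = 113.0/9.1 = 12.4176
K_B = (4C+2)/(4C−3) = 51.670/46.670 = 1.1071
τ₀ = 8FD/(πd³) = 8·141·113.0/(π·9.1³) = 127464/2367.4 = 53.841 MPa
τ_max = K·τ₀ = 1.1071 × 53.841 = 59.609 MPa

59.6 MPa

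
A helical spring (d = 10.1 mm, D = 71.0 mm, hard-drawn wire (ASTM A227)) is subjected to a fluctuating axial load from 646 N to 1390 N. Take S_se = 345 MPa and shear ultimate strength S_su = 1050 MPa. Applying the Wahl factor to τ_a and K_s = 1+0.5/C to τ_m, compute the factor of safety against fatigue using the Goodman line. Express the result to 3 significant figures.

2.43

C = D/d = 71.0/10.1 = 7.0297; K_W = (4C−1)/(4C−4)+0.615/C = 1.2119; K_s = 1+0.5/C = 1.0711
F_a = (F_max−F_min)/2 = 372 N; F_m = (F_max+F_min)/2 = 1018 N
τ_a = K_W·8F_aD/(πd³) = 1.2119 × 65.28 = 79.11 MPa
τ_m = K_s·8F_mD/(πd³) = 1.0711 × 178.64 = 191.35 MPa
Goodman: 1/n_f = τ_a/S_se + τ_m/S_su = 79.11/345 + 191.35/1050 = 0.22931 + 0.18224 = 0.41154
n_f = 1/0.41154 = 2.43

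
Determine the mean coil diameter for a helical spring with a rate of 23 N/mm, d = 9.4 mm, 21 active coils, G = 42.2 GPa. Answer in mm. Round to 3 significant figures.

D = (Gd⁴/(8N_a·k))^(1/3) = (42.2×10³·9.4⁴/(8·21·23))^(1/3)
  = (85268.1)^(1/3) = 44.0145 mm

44.0 mm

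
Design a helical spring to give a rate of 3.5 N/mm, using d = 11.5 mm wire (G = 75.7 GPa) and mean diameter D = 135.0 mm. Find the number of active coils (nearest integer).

19

N_a = Gd⁴/(8D³k) = (75.7×10³ × 11.5⁴)/(8 × 135.0³ × 3.5)
    = 1.324e+09 / 6.88905e+07 = 19.22 → 19 coils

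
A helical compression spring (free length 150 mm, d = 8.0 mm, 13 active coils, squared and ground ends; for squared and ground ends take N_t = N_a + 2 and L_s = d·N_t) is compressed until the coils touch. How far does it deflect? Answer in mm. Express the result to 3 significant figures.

N_t = 15; L_s = 8.0·15 = 120 mm
δ_solid = L₀ − L_s = 150 − 120 = 30 mm

30.0 mm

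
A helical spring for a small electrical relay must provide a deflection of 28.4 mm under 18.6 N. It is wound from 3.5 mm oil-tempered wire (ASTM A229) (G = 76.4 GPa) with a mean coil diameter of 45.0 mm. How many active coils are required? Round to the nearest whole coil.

24

Required rate k = F/δ = 18.6/28.4 = 0.65493 N/mm
N_a = Gd⁴/(8D³k) = (76.4×10³ × 3.5⁴)/(8 × 45.0³ × 0.65493)
    = 1.14648e+07 / 477444 = 24.01 → 24 coils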